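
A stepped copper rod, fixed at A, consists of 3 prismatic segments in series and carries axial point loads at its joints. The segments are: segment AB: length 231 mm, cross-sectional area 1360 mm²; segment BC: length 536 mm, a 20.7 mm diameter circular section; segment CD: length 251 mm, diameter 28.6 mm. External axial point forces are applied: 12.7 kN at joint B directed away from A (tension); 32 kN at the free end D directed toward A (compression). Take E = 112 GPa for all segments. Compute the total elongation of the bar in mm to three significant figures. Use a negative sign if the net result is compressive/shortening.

-0.596 mm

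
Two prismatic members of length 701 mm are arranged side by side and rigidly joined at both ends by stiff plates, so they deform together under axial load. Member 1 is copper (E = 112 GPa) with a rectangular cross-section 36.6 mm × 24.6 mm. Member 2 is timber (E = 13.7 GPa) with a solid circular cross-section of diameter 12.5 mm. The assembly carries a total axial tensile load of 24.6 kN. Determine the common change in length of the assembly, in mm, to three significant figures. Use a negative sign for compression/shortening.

0.168 mm

A_1 = 900.4 mm².
A_2 = 122.7 mm².
Equal strain + equilibrium ⇒ each member carries load in proportion to AE: A₁E₁ = 100800000 N, A₂E₂ = 1681000 N, ΣAE = 102500000 N.
δ = PL/ΣAE = 24600·701/102500000 = 0.1682 mm.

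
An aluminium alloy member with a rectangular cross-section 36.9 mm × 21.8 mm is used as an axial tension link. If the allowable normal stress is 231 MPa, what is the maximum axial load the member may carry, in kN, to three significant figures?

186 kN

A = 804.4 mm².
P_max = σ_allow · A = 231 · 804.4 = 185800 N = 185.8 kN.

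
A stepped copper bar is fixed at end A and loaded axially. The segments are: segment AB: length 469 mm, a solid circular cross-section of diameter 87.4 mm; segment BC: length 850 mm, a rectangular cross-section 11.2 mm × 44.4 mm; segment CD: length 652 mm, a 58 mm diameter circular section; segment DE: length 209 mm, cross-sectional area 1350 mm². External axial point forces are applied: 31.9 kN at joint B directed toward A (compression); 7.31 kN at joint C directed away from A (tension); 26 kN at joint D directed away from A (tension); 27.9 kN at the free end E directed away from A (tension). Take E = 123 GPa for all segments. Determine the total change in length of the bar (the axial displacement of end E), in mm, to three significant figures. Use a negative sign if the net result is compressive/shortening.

1.01 mm

Internal axial forces (sectioning from the free end, tension +): N_DE = 27.9 kN, N_CD = 53.9 kN, N_BC = 61.21 kN, N_AB = 29.31 kN.
A_AB = 5999 mm².
A_BC = 497.3 mm².
A_CD = 2642 mm².
δ_AB = 29310·469/(5999·123000) = 0.01863 mm
δ_BC = 61210·850/(497.3·123000) = 0.8506 mm
δ_CD = 53900·652/(2642·123000) = 0.1081 mm
δ_DE = 27900·209/(1350·123000) = 0.03512 mm
δ = Σδ_i = 1.013 mm.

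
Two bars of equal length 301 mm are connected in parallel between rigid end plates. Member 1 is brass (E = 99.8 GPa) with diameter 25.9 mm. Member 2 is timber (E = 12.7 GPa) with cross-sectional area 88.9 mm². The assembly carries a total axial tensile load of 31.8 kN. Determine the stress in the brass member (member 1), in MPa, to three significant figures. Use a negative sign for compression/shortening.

59.1 MPa

A_1 = 526.9 mm².
Equal strain + equilibrium ⇒ each member carries load in proportion to AE: A₁E₁ = 52580000 N, A₂E₂ = 1129000 N, ΣAE = 53710000 N.
σ₁ = P·E₁/ΣAE = 31800·99800/53710000 = 59.09 MPa.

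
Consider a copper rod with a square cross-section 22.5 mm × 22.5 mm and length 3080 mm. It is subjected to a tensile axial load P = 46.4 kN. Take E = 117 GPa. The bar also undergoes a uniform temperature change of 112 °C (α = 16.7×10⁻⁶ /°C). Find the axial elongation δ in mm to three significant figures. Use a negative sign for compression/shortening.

A = 506.2 mm².
δ_mech = NL/(AE) = 46400·3080/(506.2·117000) = 2.413 mm.
δ_thermal = αLΔT = 16.7e-6·3080·112 = 5.761 mm.
δ = δ_mech + δ_thermal = 8.174 mm.

8.17 mm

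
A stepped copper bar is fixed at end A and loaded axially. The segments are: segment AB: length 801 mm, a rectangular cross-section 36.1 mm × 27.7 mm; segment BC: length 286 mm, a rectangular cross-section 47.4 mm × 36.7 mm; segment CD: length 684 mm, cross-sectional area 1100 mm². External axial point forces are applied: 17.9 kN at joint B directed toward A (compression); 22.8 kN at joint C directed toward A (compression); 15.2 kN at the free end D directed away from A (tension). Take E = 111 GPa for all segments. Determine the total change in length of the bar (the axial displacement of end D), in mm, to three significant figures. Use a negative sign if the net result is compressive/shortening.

Internal axial forces (sectioning from the free end, tension +): N_CD = 15.2 kN, N_BC = -7.6 kN, N_AB = -25.5 kN.
A_AB = 1000 mm².
A_BC = 1740 mm².
δ_AB = -25500·801/(1000·111000) = -0.184 mm
δ_BC = -7600·286/(1740·111000) = -0.01126 mm
δ_CD = 15200·684/(1100·111000) = 0.08515 mm
δ = Σδ_i = -0.1101 mm.

-0.110 mm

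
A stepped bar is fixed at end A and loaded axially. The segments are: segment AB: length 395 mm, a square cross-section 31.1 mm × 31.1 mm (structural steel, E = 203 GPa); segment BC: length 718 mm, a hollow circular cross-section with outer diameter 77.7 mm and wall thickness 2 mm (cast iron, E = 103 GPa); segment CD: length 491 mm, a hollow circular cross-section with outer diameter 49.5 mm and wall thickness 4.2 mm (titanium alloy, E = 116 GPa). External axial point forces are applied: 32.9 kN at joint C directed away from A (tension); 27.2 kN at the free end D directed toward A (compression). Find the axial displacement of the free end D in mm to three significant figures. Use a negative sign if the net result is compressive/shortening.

-0.0976 mm

Internal axial forces (sectioning from the free end, tension +): N_CD = -27.2 kN, N_BC = 5.7 kN, N_AB = 5.7 kN.
A_AB = 967.2 mm².
A_BC = 475.6 mm².
A_CD = 597.7 mm².
δ_AB = 5700·395/(967.2·203000) = 0.01147 mm
δ_BC = 5700·718/(475.6·103000) = 0.08354 mm
δ_CD = -27200·491/(597.7·116000) = -0.1926 mm
δ = Σδ_i = -0.09761 mm.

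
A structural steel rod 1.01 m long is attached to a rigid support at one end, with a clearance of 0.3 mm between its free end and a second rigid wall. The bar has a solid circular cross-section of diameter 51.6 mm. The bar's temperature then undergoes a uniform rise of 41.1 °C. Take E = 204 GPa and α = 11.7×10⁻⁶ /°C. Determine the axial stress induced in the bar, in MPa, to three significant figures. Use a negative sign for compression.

-37.5 MPa

Free thermal expansion αLΔT = 11.7e-6 · 1010 · 41.1 = 0.4857 mm.
The walls engage after the gap closes; constrained expansion = 0.4857 − 0.3 = 0.1857 mm.
The walls impose strain ε = −(0.1857)/1010 = -1.8384e-04; σ = Eε = 204000 · -1.8384e-04 = -37.5 MPa.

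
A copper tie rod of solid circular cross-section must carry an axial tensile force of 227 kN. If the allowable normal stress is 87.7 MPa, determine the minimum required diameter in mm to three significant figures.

57.4 mm

Required area A ≥ P/σ_allow = 227000/87.7 = 2588 mm².
For a solid circular section, d ≥ √(4A/π) = 57.41 mm.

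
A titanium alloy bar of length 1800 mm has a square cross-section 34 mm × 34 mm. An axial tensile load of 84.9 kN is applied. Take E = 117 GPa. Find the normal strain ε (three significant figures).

6.28e-04

A = 1156 mm².
σ = N/A = 73.44 MPa; ε = σ/E = 73.44/117000 = 6.277e-04.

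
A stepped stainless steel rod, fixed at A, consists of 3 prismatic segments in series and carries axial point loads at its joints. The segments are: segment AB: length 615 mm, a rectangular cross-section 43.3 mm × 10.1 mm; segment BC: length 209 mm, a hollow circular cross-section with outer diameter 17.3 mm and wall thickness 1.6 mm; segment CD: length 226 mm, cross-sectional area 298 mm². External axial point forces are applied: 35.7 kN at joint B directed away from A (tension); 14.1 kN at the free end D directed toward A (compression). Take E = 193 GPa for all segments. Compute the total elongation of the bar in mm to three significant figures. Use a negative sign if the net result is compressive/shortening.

Internal axial forces (sectioning from the free end, tension +): N_CD = -14.1 kN, N_BC = -14.1 kN, N_AB = 21.6 kN.
A_AB = 437.3 mm².
A_BC = 78.92 mm².
δ_AB = 21600·615/(437.3·193000) = 0.1574 mm
δ_BC = -14100·209/(78.92·193000) = -0.1935 mm
δ_CD = -14100·226/(298·193000) = -0.05541 mm
δ = Σδ_i = -0.0915 mm.

-0.0915 mm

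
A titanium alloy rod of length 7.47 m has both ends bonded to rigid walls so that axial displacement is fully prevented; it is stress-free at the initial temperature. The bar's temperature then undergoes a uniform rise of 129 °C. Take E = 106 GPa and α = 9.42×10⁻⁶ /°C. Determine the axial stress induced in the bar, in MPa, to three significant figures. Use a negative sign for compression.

-129 MPa

Free thermal expansion αLΔT = 9.42e-6 · 7470 · 129 = 9.077 mm.
The walls impose strain ε = −(9.077)/7470 = -1.2152e-03; σ = Eε = 106000 · -1.2152e-03 = -128.8 MPa.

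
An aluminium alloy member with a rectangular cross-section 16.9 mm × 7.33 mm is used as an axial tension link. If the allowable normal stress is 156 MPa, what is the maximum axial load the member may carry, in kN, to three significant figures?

19.3 kN

A = 123.9 mm².
P_max = σ_allow · A = 156 · 123.9 = 19320 N = 19.32 kN.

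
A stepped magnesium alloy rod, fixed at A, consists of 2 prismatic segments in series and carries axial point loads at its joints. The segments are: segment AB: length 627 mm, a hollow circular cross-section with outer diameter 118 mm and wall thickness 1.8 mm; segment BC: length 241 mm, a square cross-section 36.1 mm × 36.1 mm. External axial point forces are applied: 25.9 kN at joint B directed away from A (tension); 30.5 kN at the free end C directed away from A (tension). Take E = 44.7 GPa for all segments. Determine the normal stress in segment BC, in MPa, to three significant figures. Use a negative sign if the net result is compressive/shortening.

Internal axial forces (sectioning from the free end, tension +): N_BC = 30.5 kN, N_AB = 56.4 kN.
A_BC = 1303 mm².
σ_BC = N_BC/A_BC = 30500/1303 = 23.4 MPa.

23.4 MPa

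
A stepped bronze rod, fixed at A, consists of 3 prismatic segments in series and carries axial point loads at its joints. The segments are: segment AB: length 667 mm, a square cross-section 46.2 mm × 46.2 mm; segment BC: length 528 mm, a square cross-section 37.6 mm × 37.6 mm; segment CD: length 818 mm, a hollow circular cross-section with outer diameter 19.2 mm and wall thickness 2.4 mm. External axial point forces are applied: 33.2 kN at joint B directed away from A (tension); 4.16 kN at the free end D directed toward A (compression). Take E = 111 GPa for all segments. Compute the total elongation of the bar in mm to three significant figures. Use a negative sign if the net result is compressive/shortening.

Internal axial forces (sectioning from the free end, tension +): N_CD = -4.16 kN, N_BC = -4.16 kN, N_AB = 29.04 kN.
A_AB = 2134 mm².
A_BC = 1414 mm².
A_CD = 126.7 mm².
δ_AB = 29040·667/(2134·111000) = 0.08176 mm
δ_BC = -4160·528/(1414·111000) = -0.014 mm
δ_CD = -4160·818/(126.7·111000) = -0.242 mm
δ = Σδ_i = -0.1743 mm.

-0.174 mm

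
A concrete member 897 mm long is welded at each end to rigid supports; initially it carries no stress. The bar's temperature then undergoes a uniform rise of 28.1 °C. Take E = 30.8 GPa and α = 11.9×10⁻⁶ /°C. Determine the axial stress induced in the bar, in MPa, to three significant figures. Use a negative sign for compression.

Free thermal expansion αLΔT = 11.9e-6 · 897 · 28.1 = 0.2999 mm.
The walls impose strain ε = −(0.2999)/897 = -3.3439e-04; σ = Eε = 30800 · -3.3439e-04 = -10.3 MPa.

-10.3 MPa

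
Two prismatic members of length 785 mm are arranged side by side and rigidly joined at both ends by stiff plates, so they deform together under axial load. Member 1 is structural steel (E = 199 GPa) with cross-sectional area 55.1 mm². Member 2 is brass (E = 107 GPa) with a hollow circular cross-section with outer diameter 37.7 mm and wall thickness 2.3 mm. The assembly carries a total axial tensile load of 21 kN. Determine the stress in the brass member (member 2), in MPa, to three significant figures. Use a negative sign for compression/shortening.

A_2 = 255.8 mm².
Equal strain + equilibrium ⇒ each member carries load in proportion to AE: A₁E₁ = 10960000 N, A₂E₂ = 27370000 N, ΣAE = 38330000 N.
σ₂ = P·E₂/ΣAE = 21000·107000/38330000 = 58.62 MPa.

58.6 MPa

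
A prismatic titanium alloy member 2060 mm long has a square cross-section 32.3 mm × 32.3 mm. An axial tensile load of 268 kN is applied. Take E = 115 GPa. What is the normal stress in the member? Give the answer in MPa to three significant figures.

A = 1043 mm².
σ = N/A = 268000/1043 = 256.9 MPa.

257 MPa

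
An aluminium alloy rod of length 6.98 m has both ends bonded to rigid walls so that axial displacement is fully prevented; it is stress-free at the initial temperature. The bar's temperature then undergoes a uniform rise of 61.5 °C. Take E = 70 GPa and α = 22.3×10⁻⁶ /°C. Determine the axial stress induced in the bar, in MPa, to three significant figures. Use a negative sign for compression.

-96.0 MPa

Free thermal expansion αLΔT = 22.3e-6 · 6980 · 61.5 = 9.573 mm.
The walls impose strain ε = −(9.573)/6980 = -1.3714e-03; σ = Eε = 70000 · -1.3714e-03 = -96 MPa.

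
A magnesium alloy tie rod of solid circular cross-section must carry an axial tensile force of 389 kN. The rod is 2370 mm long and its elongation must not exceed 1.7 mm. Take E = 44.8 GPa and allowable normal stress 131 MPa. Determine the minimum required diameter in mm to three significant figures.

124 mm

Required area A ≥ P/σ_allow = 389000/131 = 2969 mm².
For a solid circular section, d ≥ √(4A/π) = 61.49 mm.
Elongation limit: A ≥ PL/(Eδ_allow) = 389000·2370/(44800·1.7) = 12110 mm² ⇒ d ≥ 124.1 mm.
The elongation limit governs.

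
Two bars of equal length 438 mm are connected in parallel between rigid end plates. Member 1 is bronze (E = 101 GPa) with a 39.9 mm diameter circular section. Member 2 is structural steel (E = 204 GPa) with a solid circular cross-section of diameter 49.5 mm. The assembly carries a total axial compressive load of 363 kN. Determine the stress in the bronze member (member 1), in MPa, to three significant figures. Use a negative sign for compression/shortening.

-70.7 MPa

A_1 = 1250 mm².
A_2 = 1924 mm².
Equal strain + equilibrium ⇒ each member carries load in proportion to AE: A₁E₁ = 126300000 N, A₂E₂ = 392600000 N, ΣAE = 518900000 N.
σ₁ = P·E₁/ΣAE = -363000·101000/518900000 = -70.66 MPa.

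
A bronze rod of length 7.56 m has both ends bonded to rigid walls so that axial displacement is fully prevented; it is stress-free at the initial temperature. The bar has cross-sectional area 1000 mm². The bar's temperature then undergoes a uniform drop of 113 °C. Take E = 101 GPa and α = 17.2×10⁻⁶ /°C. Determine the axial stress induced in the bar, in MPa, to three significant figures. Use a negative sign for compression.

196 MPa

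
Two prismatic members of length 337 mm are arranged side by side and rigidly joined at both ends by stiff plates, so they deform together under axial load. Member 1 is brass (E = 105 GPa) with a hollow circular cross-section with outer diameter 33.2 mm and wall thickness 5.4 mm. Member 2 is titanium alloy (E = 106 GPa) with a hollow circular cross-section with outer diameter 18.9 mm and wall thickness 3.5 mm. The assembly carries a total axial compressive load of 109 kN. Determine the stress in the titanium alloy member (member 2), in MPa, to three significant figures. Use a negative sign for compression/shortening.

A_1 = 471.6 mm².
A_2 = 169.3 mm².
Equal strain + equilibrium ⇒ each member carries load in proportion to AE: A₁E₁ = 49520000 N, A₂E₂ = 17950000 N, ΣAE = 67470000 N.
σ₂ = P·E₂/ΣAE = -109000·106000/67470000 = -171.2 MPa.

-171 MPa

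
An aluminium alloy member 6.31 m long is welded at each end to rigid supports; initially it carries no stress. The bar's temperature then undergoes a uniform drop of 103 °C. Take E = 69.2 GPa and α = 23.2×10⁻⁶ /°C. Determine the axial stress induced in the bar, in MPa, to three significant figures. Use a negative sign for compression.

Free thermal expansion αLΔT = 23.2e-6 · 6310 · -103 = -15.08 mm.
The walls impose strain ε = −(-15.08)/6310 = 2.3896e-03; σ = Eε = 69200 · 2.3896e-03 = 165.4 MPa.

165 MPa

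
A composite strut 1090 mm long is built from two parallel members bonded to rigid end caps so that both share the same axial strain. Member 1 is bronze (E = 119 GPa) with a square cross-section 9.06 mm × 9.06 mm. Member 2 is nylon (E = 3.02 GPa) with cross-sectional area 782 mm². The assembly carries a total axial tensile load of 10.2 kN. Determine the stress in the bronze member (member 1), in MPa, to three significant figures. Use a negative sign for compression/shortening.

A_1 = 82.08 mm².
Equal strain + equilibrium ⇒ each member carries load in proportion to AE: A₁E₁ = 9768000 N, A₂E₂ = 2362000 N, ΣAE = 12130000 N.
σ₁ = P·E₁/ΣAE = 10200·119000/12130000 = 100.1 MPa.

100 MPa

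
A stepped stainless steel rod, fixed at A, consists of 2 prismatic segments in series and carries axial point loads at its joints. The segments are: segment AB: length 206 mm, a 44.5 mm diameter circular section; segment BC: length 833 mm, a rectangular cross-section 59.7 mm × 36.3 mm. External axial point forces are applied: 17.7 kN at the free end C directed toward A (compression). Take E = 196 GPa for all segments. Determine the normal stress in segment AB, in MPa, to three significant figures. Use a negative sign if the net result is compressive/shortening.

Internal axial forces (sectioning from the free end, tension +): N_BC = -17.7 kN, N_AB = -17.7 kN.
A_AB = 1555 mm².
σ_AB = N_AB/A_AB = -17700/1555 = -11.38 MPa.

-11.4 MPa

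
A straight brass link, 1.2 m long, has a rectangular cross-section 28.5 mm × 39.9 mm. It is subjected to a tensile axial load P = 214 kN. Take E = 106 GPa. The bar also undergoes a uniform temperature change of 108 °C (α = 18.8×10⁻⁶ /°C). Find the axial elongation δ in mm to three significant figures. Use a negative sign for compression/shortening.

A = 1137 mm².
δ_mech = NL/(AE) = 214000·1200/(1137·106000) = 2.13 mm.
δ_thermal = αLΔT = 18.8e-6·1200·108 = 2.436 mm.
δ = δ_mech + δ_thermal = 4.567 mm.

4.57 mm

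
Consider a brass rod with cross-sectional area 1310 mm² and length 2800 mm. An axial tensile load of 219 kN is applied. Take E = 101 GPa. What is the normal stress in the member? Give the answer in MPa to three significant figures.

σ = N/A = 219000/1310 = 167.2 MPa.

167 MPa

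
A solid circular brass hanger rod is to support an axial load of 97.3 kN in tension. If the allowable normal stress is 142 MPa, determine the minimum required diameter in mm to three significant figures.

29.5 mm

Required area A ≥ P/σ_allow = 97300/142 = 685.2 mm².
For a solid circular section, d ≥ √(4A/π) = 29.54 mm.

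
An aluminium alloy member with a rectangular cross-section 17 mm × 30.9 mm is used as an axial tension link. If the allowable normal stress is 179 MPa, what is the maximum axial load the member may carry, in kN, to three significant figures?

94.0 kN

A = 525.3 mm².
P_max = σ_allow · A = 179 · 525.3 = 94030 N = 94.03 kN.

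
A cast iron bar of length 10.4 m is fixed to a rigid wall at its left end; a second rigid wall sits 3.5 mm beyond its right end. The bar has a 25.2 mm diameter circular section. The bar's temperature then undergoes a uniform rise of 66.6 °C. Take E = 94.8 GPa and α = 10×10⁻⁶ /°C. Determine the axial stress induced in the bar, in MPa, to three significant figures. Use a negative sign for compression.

-31.2 MPa

Free thermal expansion αLΔT = 10e-6 · 10400 · 66.6 = 6.926 mm.
The walls engage after the gap closes; constrained expansion = 6.926 − 3.5 = 3.426 mm.
The walls impose strain ε = −(3.426)/10400 = -3.2946e-04; σ = Eε = 94800 · -3.2946e-04 = -31.23 MPa.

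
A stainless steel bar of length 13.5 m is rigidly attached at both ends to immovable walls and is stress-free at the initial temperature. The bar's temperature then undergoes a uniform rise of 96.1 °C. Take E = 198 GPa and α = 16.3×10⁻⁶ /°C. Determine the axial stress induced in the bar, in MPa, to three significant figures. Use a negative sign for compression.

Free thermal expansion αLΔT = 16.3e-6 · 13500 · 96.1 = 21.15 mm.
The walls impose strain ε = −(21.15)/13500 = -1.5664e-03; σ = Eε = 198000 · -1.5664e-03 = -310.2 MPa.

-310 MPa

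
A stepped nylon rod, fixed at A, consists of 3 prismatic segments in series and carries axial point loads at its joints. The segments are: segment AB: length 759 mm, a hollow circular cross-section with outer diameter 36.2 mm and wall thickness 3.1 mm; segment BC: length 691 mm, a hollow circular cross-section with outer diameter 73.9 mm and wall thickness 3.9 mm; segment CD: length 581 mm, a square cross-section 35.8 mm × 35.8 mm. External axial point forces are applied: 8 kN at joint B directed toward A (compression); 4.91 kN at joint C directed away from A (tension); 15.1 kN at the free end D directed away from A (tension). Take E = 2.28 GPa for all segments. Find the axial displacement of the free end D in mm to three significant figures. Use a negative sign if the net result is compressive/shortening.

22.5 mm

Internal axial forces (sectioning from the free end, tension +): N_CD = 15.1 kN, N_BC = 20.01 kN, N_AB = 12.01 kN.
A_AB = 322.4 mm².
A_BC = 857.7 mm².
A_CD = 1282 mm².
δ_AB = 12010·759/(322.4·2280) = 12.4 mm
δ_BC = 20010·691/(857.7·2280) = 7.071 mm
δ_CD = 15100·581/(1282·2280) = 3.002 mm
δ = Σδ_i = 22.48 mm.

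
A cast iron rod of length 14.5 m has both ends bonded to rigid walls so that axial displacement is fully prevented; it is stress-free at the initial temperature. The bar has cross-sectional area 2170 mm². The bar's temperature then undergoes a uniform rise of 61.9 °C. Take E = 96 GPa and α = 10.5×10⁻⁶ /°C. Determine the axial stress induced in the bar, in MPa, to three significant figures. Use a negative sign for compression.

-62.4 MPa

Free thermal expansion αLΔT = 10.5e-6 · 14500 · 61.9 = 9.424 mm.
The walls impose strain ε = −(9.424)/14500 = -6.4995e-04; σ = Eε = 96000 · -6.4995e-04 = -62.4 MPa.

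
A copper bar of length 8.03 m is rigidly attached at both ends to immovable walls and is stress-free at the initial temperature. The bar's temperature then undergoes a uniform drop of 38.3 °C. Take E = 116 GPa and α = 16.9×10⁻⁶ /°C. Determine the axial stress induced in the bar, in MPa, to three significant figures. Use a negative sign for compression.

Free thermal expansion αLΔT = 16.9e-6 · 8030 · -38.3 = -5.198 mm.
The walls impose strain ε = −(-5.198)/8030 = 6.4727e-04; σ = Eε = 116000 · 6.4727e-04 = 75.08 MPa.

75.1 MPa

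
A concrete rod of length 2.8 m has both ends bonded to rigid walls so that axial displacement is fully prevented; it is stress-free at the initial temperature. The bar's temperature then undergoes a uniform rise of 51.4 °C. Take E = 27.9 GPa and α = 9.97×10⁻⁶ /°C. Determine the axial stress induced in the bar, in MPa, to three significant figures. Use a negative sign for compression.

-14.3 MPa

Free thermal expansion αLΔT = 9.97e-6 · 2800 · 51.4 = 1.435 mm.
The walls impose strain ε = −(1.435)/2800 = -5.1246e-04; σ = Eε = 27900 · -5.1246e-04 = -14.3 MPa.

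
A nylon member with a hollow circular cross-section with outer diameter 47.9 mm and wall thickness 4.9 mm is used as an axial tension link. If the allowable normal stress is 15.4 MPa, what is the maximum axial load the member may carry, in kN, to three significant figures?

A = 661.9 mm².
P_max = σ_allow · A = 15.4 · 661.9 = 10190 N = 10.19 kN.

10.2 kN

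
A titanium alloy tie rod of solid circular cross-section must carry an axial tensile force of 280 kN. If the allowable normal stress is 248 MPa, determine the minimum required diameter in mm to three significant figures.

Required area A ≥ P/σ_allow = 280000/248 = 1129 mm².
For a solid circular section, d ≥ √(4A/π) = 37.91 mm.

37.9 mm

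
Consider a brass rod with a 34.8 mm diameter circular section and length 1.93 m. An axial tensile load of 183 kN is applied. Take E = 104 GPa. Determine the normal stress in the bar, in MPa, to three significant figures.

A = 951.1 mm².
σ = N/A = 183000/951.1 = 192.4 MPa.

192 MPa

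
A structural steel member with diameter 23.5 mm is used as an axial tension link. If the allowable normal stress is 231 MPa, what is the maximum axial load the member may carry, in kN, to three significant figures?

100 kN

A = 433.7 mm².
P_max = σ_allow · A = 231 · 433.7 = 100200 N = 100.2 kN.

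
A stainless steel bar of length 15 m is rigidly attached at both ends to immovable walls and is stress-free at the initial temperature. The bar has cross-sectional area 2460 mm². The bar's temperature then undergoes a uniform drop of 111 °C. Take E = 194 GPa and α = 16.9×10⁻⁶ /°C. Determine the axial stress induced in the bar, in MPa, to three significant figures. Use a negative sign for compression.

364 MPa

Free thermal expansion αLΔT = 16.9e-6 · 15000 · -111 = -28.14 mm.
The walls impose strain ε = −(-28.14)/15000 = 1.8759e-03; σ = Eε = 194000 · 1.8759e-03 = 363.9 MPa.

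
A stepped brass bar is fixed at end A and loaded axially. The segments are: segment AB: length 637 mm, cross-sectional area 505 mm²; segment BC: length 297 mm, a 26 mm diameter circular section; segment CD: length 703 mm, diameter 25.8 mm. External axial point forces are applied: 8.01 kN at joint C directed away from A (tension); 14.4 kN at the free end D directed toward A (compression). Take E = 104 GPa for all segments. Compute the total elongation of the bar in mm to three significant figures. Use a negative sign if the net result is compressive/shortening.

-0.298 mm

Internal axial forces (sectioning from the free end, tension +): N_CD = -14.4 kN, N_BC = -6.39 kN, N_AB = -6.39 kN.
A_BC = 530.9 mm².
A_CD = 522.8 mm².
δ_AB = -6390·637/(505·104000) = -0.0775 mm
δ_BC = -6390·297/(530.9·104000) = -0.03437 mm
δ_CD = -14400·703/(522.8·104000) = -0.1862 mm
δ = Σδ_i = -0.2981 mm.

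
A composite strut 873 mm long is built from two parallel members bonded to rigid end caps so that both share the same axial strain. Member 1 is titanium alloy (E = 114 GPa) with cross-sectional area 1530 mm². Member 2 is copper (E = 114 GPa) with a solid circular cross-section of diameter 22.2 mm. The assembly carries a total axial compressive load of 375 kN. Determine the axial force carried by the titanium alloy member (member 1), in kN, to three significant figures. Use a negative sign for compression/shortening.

-299 kN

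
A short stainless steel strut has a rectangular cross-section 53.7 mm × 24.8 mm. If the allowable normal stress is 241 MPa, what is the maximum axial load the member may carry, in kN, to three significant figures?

A = 1332 mm².
P_max = σ_allow · A = 241 · 1332 = 321000 N = 321 kN.

321 kN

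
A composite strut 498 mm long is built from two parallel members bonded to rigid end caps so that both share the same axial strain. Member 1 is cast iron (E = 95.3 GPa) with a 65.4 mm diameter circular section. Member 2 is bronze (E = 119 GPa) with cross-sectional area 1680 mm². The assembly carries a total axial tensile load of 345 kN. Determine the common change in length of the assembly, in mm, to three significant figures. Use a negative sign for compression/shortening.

0.330 mm

A_1 = 3359 mm².
Equal strain + equilibrium ⇒ each member carries load in proportion to AE: A₁E₁ = 320100000 N, A₂E₂ = 199900000 N, ΣAE = 520100000 N.
δ = PL/ΣAE = 345000·498/520100000 = 0.3304 mm.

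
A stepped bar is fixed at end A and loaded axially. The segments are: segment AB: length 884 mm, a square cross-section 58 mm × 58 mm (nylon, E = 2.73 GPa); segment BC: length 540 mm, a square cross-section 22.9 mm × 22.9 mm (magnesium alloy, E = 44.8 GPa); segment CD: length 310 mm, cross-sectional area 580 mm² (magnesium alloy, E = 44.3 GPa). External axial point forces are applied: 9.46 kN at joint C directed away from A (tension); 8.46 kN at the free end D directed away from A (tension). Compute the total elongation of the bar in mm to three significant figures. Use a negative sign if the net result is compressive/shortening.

Internal axial forces (sectioning from the free end, tension +): N_CD = 8.46 kN, N_BC = 17.92 kN, N_AB = 17.92 kN.
A_AB = 3364 mm².
A_BC = 524.4 mm².
δ_AB = 17920·884/(3364·2730) = 1.725 mm
δ_BC = 17920·540/(524.4·44800) = 0.4119 mm
δ_CD = 8460·310/(580·44300) = 0.1021 mm
δ = Σδ_i = 2.239 mm.

2.24 mm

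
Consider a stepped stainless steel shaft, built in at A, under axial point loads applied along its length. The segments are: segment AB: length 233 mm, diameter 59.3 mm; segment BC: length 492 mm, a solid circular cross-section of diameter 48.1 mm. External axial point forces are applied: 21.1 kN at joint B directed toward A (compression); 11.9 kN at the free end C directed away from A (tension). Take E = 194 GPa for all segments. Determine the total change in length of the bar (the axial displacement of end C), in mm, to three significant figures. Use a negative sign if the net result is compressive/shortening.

Internal axial forces (sectioning from the free end, tension +): N_BC = 11.9 kN, N_AB = -9.2 kN.
A_AB = 2762 mm².
A_BC = 1817 mm².
δ_AB = -9200·233/(2762·194000) = -0.004001 mm
δ_BC = 11900·492/(1817·194000) = 0.01661 mm
δ = Σδ_i = 0.01261 mm.

0.0126 mm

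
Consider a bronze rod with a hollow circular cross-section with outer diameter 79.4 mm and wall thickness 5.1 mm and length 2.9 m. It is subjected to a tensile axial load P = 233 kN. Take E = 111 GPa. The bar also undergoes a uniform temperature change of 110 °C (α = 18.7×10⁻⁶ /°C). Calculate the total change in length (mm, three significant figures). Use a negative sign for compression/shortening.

A = 1190 mm².
δ_mech = NL/(AE) = 233000·2900/(1190·111000) = 5.114 mm.
δ_thermal = αLΔT = 18.7e-6·2900·110 = 5.965 mm.
δ = δ_mech + δ_thermal = 11.08 mm.

11.1 mm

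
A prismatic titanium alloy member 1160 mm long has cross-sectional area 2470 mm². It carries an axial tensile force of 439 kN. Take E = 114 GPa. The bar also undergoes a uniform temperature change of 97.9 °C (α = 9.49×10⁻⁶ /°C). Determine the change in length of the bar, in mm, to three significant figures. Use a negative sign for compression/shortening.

2.89 mm

δ_mech = NL/(AE) = 439000·1160/(2470·114000) = 1.809 mm.
δ_thermal = αLΔT = 9.49e-6·1160·97.9 = 1.078 mm.
δ = δ_mech + δ_thermal = 2.886 mm.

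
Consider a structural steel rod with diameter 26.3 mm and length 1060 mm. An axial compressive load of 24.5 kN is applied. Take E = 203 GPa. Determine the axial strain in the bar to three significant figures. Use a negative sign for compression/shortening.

A = 543.3 mm².
σ = N/A = -45.1 MPa; ε = σ/E = -45.1/203000 = -2.222e-04.

-2.22e-04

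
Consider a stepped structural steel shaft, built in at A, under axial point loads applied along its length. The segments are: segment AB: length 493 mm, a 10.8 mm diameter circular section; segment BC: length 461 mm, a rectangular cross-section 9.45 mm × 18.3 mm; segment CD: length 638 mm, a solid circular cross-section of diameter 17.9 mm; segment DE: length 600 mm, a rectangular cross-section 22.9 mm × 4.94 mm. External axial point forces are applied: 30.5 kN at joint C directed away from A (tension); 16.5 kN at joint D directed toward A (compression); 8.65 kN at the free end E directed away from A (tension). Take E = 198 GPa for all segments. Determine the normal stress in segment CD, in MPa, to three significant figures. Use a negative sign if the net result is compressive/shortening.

-31.2 MPa

Internal axial forces (sectioning from the free end, tension +): N_DE = 8.65 kN, N_CD = -7.85 kN, N_BC = 22.65 kN, N_AB = 22.65 kN.
A_CD = 251.6 mm².
σ_CD = N_CD/A_CD = -7850/251.6 = -31.19 MPa.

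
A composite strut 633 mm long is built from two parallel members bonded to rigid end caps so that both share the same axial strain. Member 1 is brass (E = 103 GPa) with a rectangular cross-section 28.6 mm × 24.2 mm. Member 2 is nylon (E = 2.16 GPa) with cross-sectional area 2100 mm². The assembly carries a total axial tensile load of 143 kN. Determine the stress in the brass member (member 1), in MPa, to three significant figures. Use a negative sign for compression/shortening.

194 MPa

A_1 = 692.1 mm².
Equal strain + equilibrium ⇒ each member carries load in proportion to AE: A₁E₁ = 71290000 N, A₂E₂ = 4536000 N, ΣAE = 75820000 N.
σ₁ = P·E₁/ΣAE = 143000·103000/75820000 = 194.3 MPa.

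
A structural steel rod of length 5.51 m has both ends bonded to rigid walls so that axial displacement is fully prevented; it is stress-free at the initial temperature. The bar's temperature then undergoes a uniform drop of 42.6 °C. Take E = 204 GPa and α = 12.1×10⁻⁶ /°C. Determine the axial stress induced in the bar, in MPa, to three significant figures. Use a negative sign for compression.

105 MPa

Free thermal expansion αLΔT = 12.1e-6 · 5510 · -42.6 = -2.84 mm.
The walls impose strain ε = −(-2.84)/5510 = 5.1546e-04; σ = Eε = 204000 · 5.1546e-04 = 105.2 MPa.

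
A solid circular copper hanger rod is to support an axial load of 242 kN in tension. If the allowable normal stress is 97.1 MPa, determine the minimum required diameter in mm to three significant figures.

56.3 mm

Required area A ≥ P/σ_allow = 242000/97.1 = 2492 mm².
For a solid circular section, d ≥ √(4A/π) = 56.33 mm.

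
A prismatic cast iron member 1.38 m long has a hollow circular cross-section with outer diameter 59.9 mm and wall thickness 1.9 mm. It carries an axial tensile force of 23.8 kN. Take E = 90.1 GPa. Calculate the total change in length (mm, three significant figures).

1.05 mm

A = 346.2 mm².
δ_mech = NL/(AE) = 23800·1380/(346.2·90100) = 1.053 mm.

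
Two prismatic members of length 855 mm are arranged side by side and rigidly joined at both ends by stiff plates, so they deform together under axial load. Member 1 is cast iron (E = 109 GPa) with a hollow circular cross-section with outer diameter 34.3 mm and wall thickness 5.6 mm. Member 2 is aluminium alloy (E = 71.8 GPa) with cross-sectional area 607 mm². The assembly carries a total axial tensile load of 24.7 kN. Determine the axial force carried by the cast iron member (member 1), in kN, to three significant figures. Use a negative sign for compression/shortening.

A_1 = 504.9 mm².
Equal strain + equilibrium ⇒ each member carries load in proportion to AE: A₁E₁ = 55040000 N, A₂E₂ = 43580000 N, ΣAE = 98620000 N.
F₁ = P·A₁E₁/ΣAE = 24700·55040000/98620000 = 13780 N.

13.8 kN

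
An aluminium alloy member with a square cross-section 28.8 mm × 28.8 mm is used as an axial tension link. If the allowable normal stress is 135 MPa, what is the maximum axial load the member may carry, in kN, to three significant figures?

A = 829.4 mm².
P_max = σ_allow · A = 135 · 829.4 = 112000 N = 112 kN.

112 kN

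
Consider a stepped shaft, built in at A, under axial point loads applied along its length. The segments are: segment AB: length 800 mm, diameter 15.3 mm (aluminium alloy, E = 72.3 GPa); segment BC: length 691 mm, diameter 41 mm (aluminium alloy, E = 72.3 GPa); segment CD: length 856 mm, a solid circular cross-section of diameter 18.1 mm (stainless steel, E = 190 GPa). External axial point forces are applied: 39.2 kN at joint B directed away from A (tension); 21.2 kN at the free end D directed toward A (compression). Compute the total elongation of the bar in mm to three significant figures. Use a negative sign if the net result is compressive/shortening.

Internal axial forces (sectioning from the free end, tension +): N_CD = -21.2 kN, N_BC = -21.2 kN, N_AB = 18 kN.
A_AB = 183.9 mm².
A_BC = 1320 mm².
A_CD = 257.3 mm².
δ_AB = 18000·800/(183.9·72300) = 1.083 mm
δ_BC = -21200·691/(1320·72300) = -0.1535 mm
δ_CD = -21200·856/(257.3·190000) = -0.3712 mm
δ = Σδ_i = 0.5586 mm.

0.559 mm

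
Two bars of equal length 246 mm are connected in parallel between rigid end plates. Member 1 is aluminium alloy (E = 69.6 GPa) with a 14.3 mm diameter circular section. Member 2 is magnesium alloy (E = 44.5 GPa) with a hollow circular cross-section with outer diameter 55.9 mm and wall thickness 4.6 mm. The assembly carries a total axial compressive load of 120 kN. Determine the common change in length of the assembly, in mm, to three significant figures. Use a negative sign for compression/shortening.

-0.668 mm

A_1 = 160.6 mm².
A_2 = 741.4 mm².
Equal strain + equilibrium ⇒ each member carries load in proportion to AE: A₁E₁ = 11180000 N, A₂E₂ = 32990000 N, ΣAE = 44170000 N.
δ = PL/ΣAE = -120000·246/44170000 = -0.6684 mm.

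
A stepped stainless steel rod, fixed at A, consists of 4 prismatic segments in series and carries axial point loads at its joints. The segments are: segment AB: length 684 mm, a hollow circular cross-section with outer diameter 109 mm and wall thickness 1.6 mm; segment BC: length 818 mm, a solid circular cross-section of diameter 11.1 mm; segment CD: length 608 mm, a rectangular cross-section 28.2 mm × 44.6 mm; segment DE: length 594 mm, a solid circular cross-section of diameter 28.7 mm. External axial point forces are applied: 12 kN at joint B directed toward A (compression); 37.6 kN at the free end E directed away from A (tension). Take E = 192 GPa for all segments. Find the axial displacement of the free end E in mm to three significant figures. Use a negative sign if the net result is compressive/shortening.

Internal axial forces (sectioning from the free end, tension +): N_DE = 37.6 kN, N_CD = 37.6 kN, N_BC = 37.6 kN, N_AB = 25.6 kN.
A_AB = 539.9 mm².
A_BC = 96.77 mm².
A_CD = 1258 mm².
A_DE = 646.9 mm².
δ_AB = 25600·684/(539.9·192000) = 0.1689 mm
δ_BC = 37600·818/(96.77·192000) = 1.655 mm
δ_CD = 37600·608/(1258·192000) = 0.09467 mm
δ_DE = 37600·594/(646.9·192000) = 0.1798 mm
δ = Σδ_i = 2.099 mm.

2.10 mm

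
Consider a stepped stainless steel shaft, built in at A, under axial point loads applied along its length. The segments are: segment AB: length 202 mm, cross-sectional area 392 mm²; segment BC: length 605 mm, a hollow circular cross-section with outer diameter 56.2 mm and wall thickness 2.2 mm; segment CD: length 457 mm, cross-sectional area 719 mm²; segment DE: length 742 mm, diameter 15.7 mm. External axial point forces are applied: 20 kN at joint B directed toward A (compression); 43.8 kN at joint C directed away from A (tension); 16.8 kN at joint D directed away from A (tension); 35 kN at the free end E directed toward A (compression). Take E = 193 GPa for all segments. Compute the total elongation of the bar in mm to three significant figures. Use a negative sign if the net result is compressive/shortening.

Internal axial forces (sectioning from the free end, tension +): N_DE = -35 kN, N_CD = -18.2 kN, N_BC = 25.6 kN, N_AB = 5.6 kN.
A_BC = 373.2 mm².
A_DE = 193.6 mm².
δ_AB = 5600·202/(392·193000) = 0.01495 mm
δ_BC = 25600·605/(373.2·193000) = 0.215 mm
δ_CD = -18200·457/(719·193000) = -0.05994 mm
δ_DE = -35000·742/(193.6·193000) = -0.6951 mm
δ = Σδ_i = -0.525 mm.

-0.525 mm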